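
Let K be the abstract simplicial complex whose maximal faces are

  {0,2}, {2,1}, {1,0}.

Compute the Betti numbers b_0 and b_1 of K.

b_0 = 1, b_1 = 1.

We work with the vertex ordering 0 < 1 < 2. The simplices of K, each written with vertices in increasing order, are:

  0-simplices (3): [0], [1], [2]
  1-simplices (3): [0,1], [0,2], [1,2]

Hence C_0 ≅ Z^3, C_1 ≅ Z^3.

Boundary ∂_1: C_1 → C_0 is given by ∂[p,q] = [q] − [p]. For instance
  ∂[0,1] = [1] − [0].
As a 3×3 matrix over Z this has rank 2, with invariant factors (1,1).

Computing H_k = (kernel of ∂_k) / (image of ∂_{k+1}):

  H_0: rank C_0 − rank ∂_1 = 3 − 2 = 1, and the invariant factors of ∂_1 are all 1, so H_0 ≅ Z.
  H_1: rank ker ∂_1 − rank ∂_2 = (3 − 2) − 0 = 1, and there is no ∂_2, so H_1 ≅ Z.

Hence the Betti numbers are b_0 = 1, b_1 = 1.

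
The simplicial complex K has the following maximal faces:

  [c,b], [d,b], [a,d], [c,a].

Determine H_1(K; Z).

H_1 ≅ Z.

K has 4 vertices, 4 edges.
rank ∂_1 = 3, rank ∂_2 = 0 ⇒ b_1 = 4 − 3 − 0 = 1. So H_1 = Z.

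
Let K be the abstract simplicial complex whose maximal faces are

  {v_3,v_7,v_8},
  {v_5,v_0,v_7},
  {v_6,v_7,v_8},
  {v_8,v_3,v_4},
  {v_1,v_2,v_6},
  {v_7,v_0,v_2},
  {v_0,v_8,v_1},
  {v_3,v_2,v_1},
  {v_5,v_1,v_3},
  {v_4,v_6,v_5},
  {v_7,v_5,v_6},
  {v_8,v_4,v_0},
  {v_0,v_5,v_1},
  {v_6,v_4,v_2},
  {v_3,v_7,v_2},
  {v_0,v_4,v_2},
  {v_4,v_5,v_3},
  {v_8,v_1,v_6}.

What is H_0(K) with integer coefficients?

Fix the vertex order v_0 < v_1 < v_2 < v_3 < v_4 < v_5 < v_6 < v_7 < v_8 and write every simplex with vertices in increasing order. Then dim K = 2 and the simplices of K are:

  0-simplices (9): [v_0], [v_1], [v_2], [v_3], [v_4], [v_5], [v_6], [v_7], [v_8]
  1-simplices (27): (27 of them)
  2-simplices (18): (18 of them)

giving chain groups C_0 ≅ Z^9, C_1 ≅ Z^27, C_2 ≅ Z^18.

The boundary map ∂_1: C_1 → C_0 is given by ∂[p,q] = [q] − [p].
This gives a 9×27 integer matrix of rank 8; reducing to Smith normal form yields diagonal entries (1,1,1,1,1,1,1,1).

The boundary map ∂_2: C_2 → C_1 maps a triangle to the signed sum of its edges. For instance
  ∂[v_0,v_4,v_8] = [v_4,v_8] − [v_0,v_8] + [v_0,v_4],
  ∂[v_3,v_7,v_8] = [v_7,v_8] − [v_3,v_8] + [v_3,v_7].
The 27×18 boundary matrix has rank 17 and Smith normal form diag(1,1,1,1,1,1,1,1,1,1,1,1,1,1,1,1,1).

Now H_k = ker ∂_k / im ∂_{k+1}, so:

  H_0: rank C_0 − rank ∂_1 = 9 − 8 = 1, and the invariant factors of ∂_1 are all 1, so H_0 = Z.

(K is a triangulation of the torus T^2.)

H_0 ≅ Z.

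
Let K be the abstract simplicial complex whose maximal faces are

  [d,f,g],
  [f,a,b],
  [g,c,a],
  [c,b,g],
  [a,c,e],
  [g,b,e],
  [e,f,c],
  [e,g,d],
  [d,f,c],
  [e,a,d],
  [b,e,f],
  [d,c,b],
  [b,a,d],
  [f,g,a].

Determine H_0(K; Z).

H_0 = Z.

K has 7 vertices, 21 edges, 14 triangles.
rank ∂_0 = 0, rank ∂_1 = 6 ⇒ b_0 = 7 − 0 − 6 = 1; all invariant factors of ∂_1 are 1 so no torsion. So H_0 = Z.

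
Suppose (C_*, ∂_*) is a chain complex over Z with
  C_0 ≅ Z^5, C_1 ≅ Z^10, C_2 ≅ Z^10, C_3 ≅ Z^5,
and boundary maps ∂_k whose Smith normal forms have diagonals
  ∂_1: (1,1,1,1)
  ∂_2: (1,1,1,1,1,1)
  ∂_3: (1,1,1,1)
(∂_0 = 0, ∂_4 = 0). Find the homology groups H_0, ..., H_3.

H_0: b_0 = 5 − 0 − 4 = 1; torsion from ∂_1 factors > 1: none. So H_0 ≅ Z.
H_1: b_1 = 10 − 4 − 6 = 0; torsion from ∂_2 factors > 1: none. So H_1 ≅ 0.
H_2: b_2 = 10 − 6 − 4 = 0; torsion from ∂_3 factors > 1: none. So H_2 ≅ 0.
H_3: b_3 = 5 − 4 − 0 = 1; torsion from ∂_4 factors > 1: none. So H_3 ≅ Z.

H_0 ≅ Z,  H_1 = 0,  H_2 = 0,  H_3 ≅ Z.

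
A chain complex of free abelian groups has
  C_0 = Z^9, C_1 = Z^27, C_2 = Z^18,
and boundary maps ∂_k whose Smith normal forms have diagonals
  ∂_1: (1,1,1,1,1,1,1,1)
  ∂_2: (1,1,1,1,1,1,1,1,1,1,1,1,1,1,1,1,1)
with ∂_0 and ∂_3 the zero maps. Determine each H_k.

H_0: b_0 = 9 − 0 − 8 = 1; torsion from ∂_1 factors > 1: none. So H_0 = Z.
H_1: b_1 = 27 − 8 − 17 = 2; torsion from ∂_2 factors > 1: none. So H_1 = Z^2.
H_2: b_2 = 18 − 17 − 0 = 1; torsion from ∂_3 factors > 1: none. So H_2 = Z.

H_0 = Z,  H_1 = Z^2,  H_2 = Z.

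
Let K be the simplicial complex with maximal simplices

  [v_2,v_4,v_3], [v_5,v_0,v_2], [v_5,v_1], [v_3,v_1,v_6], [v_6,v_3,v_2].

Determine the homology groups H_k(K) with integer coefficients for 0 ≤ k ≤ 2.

Order the vertices as v_0 < v_1 < v_2 < v_3 < v_4 < v_5 < v_6. Listing each simplex with vertices in this order, K has dimension 2 with simplices:

  0-simplices (7): [v_0], [v_1], [v_2], [v_3], [v_4], [v_5], [v_6]
  1-simplices (11): [v_0,v_2], [v_0,v_5], [v_1,v_3], [v_1,v_5], [v_1,v_6], [v_2,v_3], [v_2,v_4], [v_2,v_5], [v_2,v_6], [v_3,v_4], [v_3,v_6]
  2-simplices (4): [v_0,v_2,v_5], [v_1,v_3,v_6], [v_2,v_3,v_4], [v_2,v_3,v_6]

so the chain groups are C_0 ≅ Z^7, C_1 ≅ Z^11, C_2 ≅ Z^4.

The boundary map ∂_1: C_1 → C_0 maps an edge to its endpoints' difference, ∂[p,q] = q − p. For instance
  ∂[v_3,v_6] = [v_6] − [v_3].
The 7×11 boundary matrix has rank 6 and Smith normal form diag(1,1,1,1,1,1).

∂_2: C_2 → C_1 maps a triangle to the signed sum of its edges. For instance
  ∂[v_0,v_2,v_5] = [v_2,v_5] − [v_0,v_5] + [v_0,v_2],
  ∂[v_1,v_3,v_6] = [v_3,v_6] − [v_1,v_6] + [v_1,v_3].
This gives a 11×4 integer matrix of rank 4; reducing to Smith normal form yields diagonal entries (1,1,1,1).

From H_k ≅ ker(∂_k) / im(∂_{k+1}) we obtain:

  H_0: rank C_0 − rank ∂_1 = 7 − 6 = 1, and the invariant factors of ∂_1 are all 1, so H_0 = Z.
  H_1: rank ker ∂_1 − rank ∂_2 = (11 − 6) − 4 = 1, and the invariant factors of ∂_2 are all 1, so H_1 = Z.
  H_2: rank ker ∂_2 − rank ∂_3 = (4 − 4) − 0 = 0, and there is no ∂_3, so H_2 = 0.

H_0 = Z,  H_1 = Z,  H_2 = 0.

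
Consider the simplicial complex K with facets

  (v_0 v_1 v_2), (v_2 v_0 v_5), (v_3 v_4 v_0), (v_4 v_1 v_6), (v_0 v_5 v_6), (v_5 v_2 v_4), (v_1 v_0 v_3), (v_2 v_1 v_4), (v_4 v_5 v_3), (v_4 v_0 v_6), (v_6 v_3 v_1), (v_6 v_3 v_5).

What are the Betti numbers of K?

Fix the vertex order v_0 < v_1 < v_2 < v_3 < v_4 < v_5 < v_6 and write every simplex with vertices in increasing order. Then dim K = 2 and the simplices of K are:

  0-simplices (7): [v_0], [v_1], [v_2], [v_3], [v_4], [v_5], [v_6]
  1-simplices (18): (18 of them)
  2-simplices (12): (12 of them)

giving chain groups C_0 ≅ Z^7, C_1 ≅ Z^18, C_2 ≅ Z^12.

The boundary map ∂_1: C_1 → C_0 is given by ∂[p,q] = [q] − [p]. For instance
  ∂[v_0,v_1] = [v_1] − [v_0].
The resulting 7×18 matrix has rank 6, and its Smith normal form has invariant factors (1,1,1,1,1,1).

The boundary map ∂_2: C_2 → C_1 acts by ∂[p,q,r] = [q,r] − [p,r] + [p,q]. For instance
  ∂[v_0,v_1,v_3] = [v_1,v_3] − [v_0,v_3] + [v_0,v_1],
  ∂[v_0,v_4,v_6] = [v_4,v_6] − [v_0,v_6] + [v_0,v_4].
This gives a 18×12 integer matrix of rank 12; reducing to Smith normal form yields diagonal entries (1,1,1,1,1,1,1,1,1,1,1,2).

Computing H_k = (kernel of ∂_k) / (image of ∂_{k+1}):

  H_0: rank C_0 − rank ∂_1 = 7 − 6 = 1, and the invariant factors of ∂_1 are all 1, so H_0 = Z.
  H_1: rank ker ∂_1 − rank ∂_2 = (18 − 6) − 12 = 0, and ∂_2 has invariant factor 2 > 1, so H_1 = Z/2Z.
  H_2: rank ker ∂_2 − rank ∂_3 = (12 − 12) − 0 = 0, and there is no ∂_3, so H_2 = 0.

Hence the Betti numbers are b_0 = 1, b_1 = 0, b_2 = 0.

b_0 = 1, b_1 = 0, b_2 = 0.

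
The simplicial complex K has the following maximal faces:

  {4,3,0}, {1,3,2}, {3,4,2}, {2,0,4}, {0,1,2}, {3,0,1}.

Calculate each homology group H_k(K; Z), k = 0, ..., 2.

We work with the vertex ordering 0 < 1 < 2 < 3 < 4. The simplices of K, each written with vertices in increasing order, are:

  0-simplices (5): [0], [1], [2], [3], [4]
  1-simplices (9): [0,1], [0,2], [0,3], [0,4], [1,2], [1,3], [2,3], [2,4], [3,4]
  2-simplices (6): [0,1,2], [0,1,3], [0,2,4], [0,3,4], [1,2,3], [2,3,4]

so the chain groups are C_0 ≅ Z^5, C_1 ≅ Z^9, C_2 ≅ Z^6.

Boundary ∂_1: C_1 → C_0 maps an edge to its endpoints' difference, ∂[p,q] = q − p. For instance
  ∂[1,3] = [3] − [1].
This gives a 5×9 integer matrix of rank 4; reducing to Smith normal form yields diagonal entries (1,1,1,1).

∂_2: C_2 → C_1 acts by ∂[p,q,r] = [q,r] − [p,r] + [p,q]. For instance
  ∂[0,1,3] = [1,3] − [0,3] + [0,1],
  ∂[0,3,4] = [3,4] − [0,4] + [0,3].
As a 9×6 matrix over Z this has rank 5, with invariant factors (1,1,1,1,1).

Now H_k = ker ∂_k / im ∂_{k+1}, so:

  H_0: rank C_0 − rank ∂_1 = 5 − 4 = 1, and the invariant factors of ∂_1 are all 1, so H_0 = Z.
  H_1: rank ker ∂_1 − rank ∂_2 = (9 − 4) − 5 = 0, and the invariant factors of ∂_2 are all 1, so H_1 = 0.
  H_2: rank ker ∂_2 − rank ∂_3 = (6 − 5) − 0 = 1, and there is no ∂_3, so H_2 = Z.

H_0 ≅ Z,  H_1 = 0,  H_2 ≅ Z.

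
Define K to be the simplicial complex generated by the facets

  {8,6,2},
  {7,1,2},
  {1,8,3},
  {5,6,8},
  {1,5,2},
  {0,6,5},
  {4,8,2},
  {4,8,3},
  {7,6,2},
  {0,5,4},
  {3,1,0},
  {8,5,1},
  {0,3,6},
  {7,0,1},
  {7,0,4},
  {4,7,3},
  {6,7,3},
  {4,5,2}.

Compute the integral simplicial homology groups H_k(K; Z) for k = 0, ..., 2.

We work with the vertex ordering 0 < 1 < 2 < 3 < 4 < 5 < 6 < 7 < 8. The simplices of K, each written with vertices in increasing order, are:

  0-simplices (9): [0], [1], [2], [3], [4], [5], [6], [7], [8]
  1-simplices (27): (27 of them)
  2-simplices (18): [0,1,3], [0,1,7], [0,3,6], [0,4,5], [0,4,7], [0,5,6], [1,2,5], [1,2,7], [1,3,8], [1,5,8], [2,4,5], [2,4,8], [2,6,7], [2,6,8], [3,4,7], [3,4,8], [3,6,7], [5,6,8]

giving chain groups C_0 ≅ Z^9, C_1 ≅ Z^27, C_2 ≅ Z^18.

∂_1: C_1 → C_0 maps an edge to its endpoints' difference, ∂[p,q] = q − p. For instance
  ∂[2,4] = [4] − [2].
The resulting 9×27 matrix has rank 8, and its Smith normal form has invariant factors (1,1,1,1,1,1,1,1).

Boundary ∂_2: C_2 → C_1 maps a triangle to the signed sum of its edges. For instance
  ∂[0,4,7] = [4,7] − [0,7] + [0,4],
  ∂[0,5,6] = [5,6] − [0,6] + [0,5].
This gives a 27×18 integer matrix of rank 18; reducing to Smith normal form yields diagonal entries (1,1,1,1,1,1,1,1,1,1,1,1,1,1,1,1,1,2).

Computing H_k = (kernel of ∂_k) / (image of ∂_{k+1}):

  H_0: rank C_0 − rank ∂_1 = 9 − 8 = 1, and the invariant factors of ∂_1 are all 1, so H_0 = Z.
  H_1: rank ker ∂_1 − rank ∂_2 = (27 − 8) − 18 = 1, and ∂_2 has invariant factor 2 > 1, so H_1 = Z ⊕ Z_2.
  H_2: rank ker ∂_2 − rank ∂_3 = (18 − 18) − 0 = 0, and there is no ∂_3, so H_2 = 0.

(K is a triangulation of the Klein bottle.)

H_0 ≅ Z,  H_1 ≅ Z ⊕ Z_2,  H_2 = 0.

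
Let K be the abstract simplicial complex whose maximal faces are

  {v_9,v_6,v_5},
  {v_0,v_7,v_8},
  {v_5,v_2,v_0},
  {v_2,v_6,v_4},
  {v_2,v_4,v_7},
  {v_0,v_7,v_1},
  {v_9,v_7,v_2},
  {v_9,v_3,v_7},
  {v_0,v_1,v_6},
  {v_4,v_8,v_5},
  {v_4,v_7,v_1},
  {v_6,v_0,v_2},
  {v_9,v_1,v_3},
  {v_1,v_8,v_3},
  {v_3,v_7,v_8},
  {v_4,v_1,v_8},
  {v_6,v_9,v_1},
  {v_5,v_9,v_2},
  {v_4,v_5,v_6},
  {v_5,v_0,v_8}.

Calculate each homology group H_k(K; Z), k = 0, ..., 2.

H_0 = Z,  H_1 = Z ⊕ Z/2,  H_2 = 0.

We work with the vertex ordering v_0 < v_1 < v_2 < v_3 < v_4 < v_5 < v_6 < v_7 < v_8 < v_9. The simplices of K, each written with vertices in increasing order, are:

  0-simplices (10): [v_0], [v_1], [v_2], [v_3], [v_4], [v_5], [v_6], [v_7], [v_8], [v_9]
  1-simplices (30): (30 of them)
  2-simplices (20): (20 of them)

so the chain groups are C_0 ≅ Z^10, C_1 ≅ Z^30, C_2 ≅ Z^20.

∂_1: C_1 → C_0 is given by ∂[p,q] = [q] − [p]. For instance
  ∂[v_1,v_3] = [v_3] − [v_1].
This gives a 10×30 integer matrix of rank 9; reducing to Smith normal form yields diagonal entries (1,1,1,1,1,1,1,1,1).

∂_2: C_2 → C_1 sends each 2-simplex [p,q,r] to [q,r] − [p,r] + [p,q]. For instance
  ∂[v_0,v_7,v_8] = [v_7,v_8] − [v_0,v_8] + [v_0,v_7],
  ∂[v_0,v_1,v_6] = [v_1,v_6] − [v_0,v_6] + [v_0,v_1].
This gives a 30×20 integer matrix of rank 20; reducing to Smith normal form yields diagonal entries (1,1,1,1,1,1,1,1,1,1,1,1,1,1,1,1,1,1,1,2).

From H_k ≅ ker(∂_k) / im(∂_{k+1}) we obtain:

  H_0: rank C_0 − rank ∂_1 = 10 − 9 = 1, and the invariant factors of ∂_1 are all 1, so H_0 ≅ Z.
  H_1: rank ker ∂_1 − rank ∂_2 = (30 − 9) − 20 = 1, and ∂_2 has invariant factor 2 > 1, so H_1 ≅ Z ⊕ Z/2.
  H_2: rank ker ∂_2 − rank ∂_3 = (20 − 20) − 0 = 0, and there is no ∂_3, so H_2 ≅ 0.

As a check, the Euler characteristic is 10 − 30 + 20 = 0, which agrees with 1 − 1 + 0 = 0.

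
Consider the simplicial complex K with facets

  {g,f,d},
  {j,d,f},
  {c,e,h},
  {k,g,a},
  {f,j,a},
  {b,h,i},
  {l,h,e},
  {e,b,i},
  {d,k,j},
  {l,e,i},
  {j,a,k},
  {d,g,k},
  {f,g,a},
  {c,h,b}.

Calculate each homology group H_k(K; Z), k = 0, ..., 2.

Order the vertices as a < b < c < d < e < f < g < h < i < j < k < l. Listing each simplex with vertices in this order, K has dimension 2 with simplices:

  0-simplices (12): a, b, c, d, e, f, g, h, i, j, k, l
  1-simplices (24): af, ag, aj, ak, bc, be, bh, bi, ce, ch, df, dg, dj, dk, eh, ei, el, fg, fj, gk, hi, hl, il, jk
  2-simplices (14): afg, afj, agk, ajk, bch, bei, bhi, ceh, dfg, dfj, dgk, djk, ehl, eil

so the chain groups are C_0 ≅ Z^12, C_1 ≅ Z^24, C_2 ≅ Z^14.

∂_1: C_1 → C_0 maps an edge to its endpoints' difference, ∂[p,q] = q − p. For instance
  ∂aj = j − a.
The resulting 12×24 matrix has rank 10, and its Smith normal form has invariant factors (1,1,1,1,1,1,1,1,1,1).

Boundary ∂_2: C_2 → C_1 acts by ∂[p,q,r] = [q,r] − [p,r] + [p,q]. For instance
  ∂dfj = fj − dj + df,
  ∂djk = jk − dk + dj.
The 24×14 boundary matrix has rank 13 and Smith normal form diag(1,1,1,1,1,1,1,1,1,1,1,1,1).

Now H_k = ker ∂_k / im ∂_{k+1}, so:

  H_0: rank C_0 − rank ∂_1 = 12 − 10 = 2, and the invariant factors of ∂_1 are all 1, so H_0 = Z^2.
  H_1: rank ker ∂_1 − rank ∂_2 = (24 − 10) − 13 = 1, and the invariant factors of ∂_2 are all 1, so H_1 = Z.
  H_2: rank ker ∂_2 − rank ∂_3 = (14 − 13) − 0 = 1, and there is no ∂_3, so H_2 = Z.

As a check, the Euler characteristic is 12 − 24 + 14 = 2, which agrees with 2 − 1 + 1 = 2.

H_0 ≅ Z^2,  H_1 ≅ Z,  H_2 ≅ Z.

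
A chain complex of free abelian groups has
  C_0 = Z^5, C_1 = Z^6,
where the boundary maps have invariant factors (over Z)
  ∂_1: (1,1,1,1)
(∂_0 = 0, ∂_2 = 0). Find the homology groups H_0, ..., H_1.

H_0 = Z,  H_1 = Z^2.

H_0: b_0 = 5 − 0 − 4 = 1; torsion from ∂_1 factors > 1: none. So H_0 = Z.
H_1: b_1 = 6 − 4 − 0 = 2; torsion from ∂_2 factors > 1: none. So H_1 = Z^2.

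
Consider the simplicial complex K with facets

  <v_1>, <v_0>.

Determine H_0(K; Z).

Order the vertices as v_0 < v_1. Listing each simplex with vertices in this order, K has dimension 0 with simplices:

  0-simplices (2): [v_0], [v_1]

Hence C_0 ≅ Z^2.

Reading off H_k = ker ∂_k / im ∂_{k+1}:

  H_0: rank C_0 − rank ∂_1 = 2 − 0 = 2, and there is no ∂_1, so H_0 ≅ Z^2.

H_0 ≅ Z^2.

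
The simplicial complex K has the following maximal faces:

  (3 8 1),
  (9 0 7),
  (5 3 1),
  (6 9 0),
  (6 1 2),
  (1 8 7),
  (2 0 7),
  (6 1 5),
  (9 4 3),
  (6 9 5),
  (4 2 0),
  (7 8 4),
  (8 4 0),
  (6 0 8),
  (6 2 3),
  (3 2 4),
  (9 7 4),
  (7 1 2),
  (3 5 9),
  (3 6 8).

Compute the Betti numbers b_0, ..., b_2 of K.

b_0 = 1, b_1 = 1, b_2 = 0.

We work with the vertex ordering 0 < 1 < 2 < 3 < 4 < 5 < 6 < 7 < 8 < 9. The simplices of K, each written with vertices in increasing order, are:

  0-simplices (10): [0], [1], [2], [3], [4], [5], [6], [7], [8], [9]
  1-simplices (30): (30 of them)
  2-simplices (20): (20 of them)

so the chain groups are C_0 ≅ Z^10, C_1 ≅ Z^30, C_2 ≅ Z^20.

Boundary ∂_1: C_1 → C_0 maps an edge to its endpoints' difference, ∂[p,q] = q − p. For instance
  ∂[4,7] = [7] − [4].
The 10×30 boundary matrix has rank 9 and Smith normal form diag(1,1,1,1,1,1,1,1,1).

Boundary ∂_2: C_2 → C_1 acts by ∂[p,q,r] = [q,r] − [p,r] + [p,q]. For instance
  ∂[1,7,8] = [7,8] − [1,8] + [1,7],
  ∂[4,7,8] = [7,8] − [4,8] + [4,7].
The 30×20 boundary matrix has rank 20 and Smith normal form diag(1,1,1,1,1,1,1,1,1,1,1,1,1,1,1,1,1,1,1,2).

Reading off H_k = ker ∂_k / im ∂_{k+1}:

  H_0: rank C_0 − rank ∂_1 = 10 − 9 = 1, and the invariant factors of ∂_1 are all 1, so H_0 = Z.
  H_1: rank ker ∂_1 − rank ∂_2 = (30 − 9) − 20 = 1, and ∂_2 has invariant factor 2 > 1, so H_1 = Z ⊕ Z_2.
  H_2: rank ker ∂_2 − rank ∂_3 = (20 − 20) − 0 = 0, and there is no ∂_3, so H_2 = 0.

As a check, the Euler characteristic is 10 − 30 + 20 = 0, which agrees with 1 − 1 + 0 = 0.

Hence the Betti numbers are b_0 = 1, b_1 = 1, b_2 = 0.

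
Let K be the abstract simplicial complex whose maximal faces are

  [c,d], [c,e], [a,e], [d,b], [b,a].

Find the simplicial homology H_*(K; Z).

We work with the vertex ordering a < b < c < d < e. The simplices of K, each written with vertices in increasing order, are:

  0-simplices (5): a, b, c, d, e
  1-simplices (5): ab, ae, bd, cd, ce

so the chain groups are C_0 ≅ Z^5, C_1 ≅ Z^5.

The boundary map ∂_1: C_1 → C_0 maps an edge to its endpoints' difference, ∂[p,q] = q − p.
The resulting 5×5 matrix has rank 4, and its Smith normal form has invariant factors (1,1,1,1).

From H_k ≅ ker(∂_k) / im(∂_{k+1}) we obtain:

  H_0: rank C_0 − rank ∂_1 = 5 − 4 = 1, and the invariant factors of ∂_1 are all 1, so H_0 ≅ Z.
  H_1: rank ker ∂_1 − rank ∂_2 = (5 − 4) − 0 = 1, and there is no ∂_2, so H_1 ≅ Z.

As a check, the Euler characteristic is 5 − 5 = 0, which agrees with 1 − 1 = 0.

H_0 = Z,  H_1 = Z.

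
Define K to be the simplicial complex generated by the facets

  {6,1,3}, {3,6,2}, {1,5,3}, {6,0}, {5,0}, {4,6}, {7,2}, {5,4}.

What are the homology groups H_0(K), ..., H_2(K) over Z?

Fix the vertex order 0 < 1 < 2 < 3 < 4 < 5 < 6 < 7 and write every simplex with vertices in increasing order. Then dim K = 2 and the simplices of K are:

  0-simplices (8): [0], [1], [2], [3], [4], [5], [6], [7]
  1-simplices (12): [0,5], [0,6], [1,3], [1,5], [1,6], [2,3], [2,6], [2,7], [3,5], [3,6], [4,5], [4,6]
  2-simplices (3): [1,3,5], [1,3,6], [2,3,6]

so the chain groups are C_0 ≅ Z^8, C_1 ≅ Z^12, C_2 ≅ Z^3.

Boundary ∂_1: C_1 → C_0 sends each edge [p,q] (with p < q) to q − p.
This gives a 8×12 integer matrix of rank 7; reducing to Smith normal form yields diagonal entries (1,1,1,1,1,1,1).

∂_2: C_2 → C_1 maps a triangle to the signed sum of its edges. For instance
  ∂[1,3,6] = [3,6] − [1,6] + [1,3],
  ∂[1,3,5] = [3,5] − [1,5] + [1,3].
This gives a 12×3 integer matrix of rank 3; reducing to Smith normal form yields diagonal entries (1,1,1).

From H_k ≅ ker(∂_k) / im(∂_{k+1}) we obtain:

  H_0: rank C_0 − rank ∂_1 = 8 − 7 = 1, and the invariant factors of ∂_1 are all 1, so H_0 = Z.
  H_1: rank ker ∂_1 − rank ∂_2 = (12 − 7) − 3 = 2, and the invariant factors of ∂_2 are all 1, so H_1 = Z^2.
  H_2: rank ker ∂_2 − rank ∂_3 = (3 − 3) − 0 = 0, and there is no ∂_3, so H_2 = 0.

H_0 = Z,  H_1 = Z^2,  H_2 = 0.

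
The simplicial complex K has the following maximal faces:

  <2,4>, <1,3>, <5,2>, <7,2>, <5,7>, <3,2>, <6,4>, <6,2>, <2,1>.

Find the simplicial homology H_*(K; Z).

H_0 = Z,  H_1 = Z^3.

Order the vertices as 1 < 2 < 3 < 4 < 5 < 6 < 7. Listing each simplex with vertices in this order, K has dimension 1 with simplices:

  0-simplices (7): [1], [2], [3], [4], [5], [6], [7]
  1-simplices (9): [1,2], [1,3], [2,3], [2,4], [2,5], [2,6], [2,7], [4,6], [5,7]

giving chain groups C_0 ≅ Z^7, C_1 ≅ Z^9.

Boundary ∂_1: C_1 → C_0 is given by ∂[p,q] = [q] − [p].
This gives a 7×9 integer matrix of rank 6; reducing to Smith normal form yields diagonal entries (1,1,1,1,1,1).

Reading off H_k = ker ∂_k / im ∂_{k+1}:

  H_0: rank C_0 − rank ∂_1 = 7 − 6 = 1, and the invariant factors of ∂_1 are all 1, so H_0 ≅ Z.
  H_1: rank ker ∂_1 − rank ∂_2 = (9 − 6) − 0 = 3, and there is no ∂_2, so H_1 ≅ Z^3.

(K is a triangulation of a wedge of 3 circles.)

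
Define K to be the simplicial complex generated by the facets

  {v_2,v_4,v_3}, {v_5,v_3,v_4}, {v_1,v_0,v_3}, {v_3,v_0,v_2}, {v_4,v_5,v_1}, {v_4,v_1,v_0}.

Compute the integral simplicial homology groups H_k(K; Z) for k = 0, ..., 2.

H_0 = Z,  H_1 = Z,  H_2 = 0.

Take the total order v_0 < v_1 < v_2 < v_3 < v_4 < v_5 on the vertex set. Then K (dimension 2) consists of the simplices:

  0-simplices (6): [v_0], [v_1], [v_2], [v_3], [v_4], [v_5]
  1-simplices (12): [v_0,v_1], [v_0,v_2], [v_0,v_3], [v_0,v_4], [v_1,v_3], [v_1,v_4], [v_1,v_5], [v_2,v_3], [v_2,v_4], [v_3,v_4], [v_3,v_5], [v_4,v_5]
  2-simplices (6): [v_0,v_1,v_3], [v_0,v_1,v_4], [v_0,v_2,v_3], [v_1,v_4,v_5], [v_2,v_3,v_4], [v_3,v_4,v_5]

so the chain groups are C_0 ≅ Z^6, C_1 ≅ Z^12, C_2 ≅ Z^6.

∂_1: C_1 → C_0 sends each edge [p,q] (with p < q) to q − p. For instance
  ∂[v_1,v_4] = [v_4] − [v_1].
This gives a 6×12 integer matrix of rank 5; reducing to Smith normal form yields diagonal entries (1,1,1,1,1).

Boundary ∂_2: C_2 → C_1 maps a triangle to the signed sum of its edges. For instance
  ∂[v_2,v_3,v_4] = [v_3,v_4] − [v_2,v_4] + [v_2,v_3],
  ∂[v_3,v_4,v_5] = [v_4,v_5] − [v_3,v_5] + [v_3,v_4].
As a 12×6 matrix over Z this has rank 6, with invariant factors (1,1,1,1,1,1).

Reading off H_k = ker ∂_k / im ∂_{k+1}:

  H_0: rank C_0 − rank ∂_1 = 6 − 5 = 1, and the invariant factors of ∂_1 are all 1, so H_0 ≅ Z.
  H_1: rank ker ∂_1 − rank ∂_2 = (12 − 5) − 6 = 1, and the invariant factors of ∂_2 are all 1, so H_1 ≅ Z.
  H_2: rank ker ∂_2 − rank ∂_3 = (6 − 6) − 0 = 0, and there is no ∂_3, so H_2 ≅ 0.

(K is a triangulation of the cylinder S^1 x I.)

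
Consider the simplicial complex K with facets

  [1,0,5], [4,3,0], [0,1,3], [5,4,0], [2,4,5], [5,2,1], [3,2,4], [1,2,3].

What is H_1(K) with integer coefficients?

K has 6 vertices, 12 edges, 8 triangles.
rank ∂_1 = 5, rank ∂_2 = 7 ⇒ b_1 = 12 − 5 − 7 = 0; all invariant factors of ∂_2 are 1 so no torsion. So H_1 ≅ 0.

H_1 ≅ 0.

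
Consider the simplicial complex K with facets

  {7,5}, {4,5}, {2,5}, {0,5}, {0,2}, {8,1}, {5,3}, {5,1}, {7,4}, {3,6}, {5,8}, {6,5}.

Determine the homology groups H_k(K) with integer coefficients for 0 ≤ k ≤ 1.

H_0 ≅ Z,  H_1 ≅ Z^4.

Fix the vertex order 0 < 1 < 2 < 3 < 4 < 5 < 6 < 7 < 8 and write every simplex with vertices in increasing order. Then dim K = 1 and the simplices of K are:

  0-simplices (9): [0], [1], [2], [3], [4], [5], [6], [7], [8]
  1-simplices (12): [0,2], [0,5], [1,5], [1,8], [2,5], [3,5], [3,6], [4,5], [4,7], [5,6], [5,7], [5,8]

Hence C_0 ≅ Z^9, C_1 ≅ Z^12.

Boundary ∂_1: C_1 → C_0 sends each edge [p,q] (with p < q) to q − p. For instance
  ∂[4,7] = [7] − [4].
The 9×12 boundary matrix has rank 8 and Smith normal form diag(1,1,1,1,1,1,1,1).

Reading off H_k = ker ∂_k / im ∂_{k+1}:

  H_0: rank C_0 − rank ∂_1 = 9 − 8 = 1, and the invariant factors of ∂_1 are all 1, so H_0 ≅ Z.
  H_1: rank ker ∂_1 − rank ∂_2 = (12 − 8) − 0 = 4, and there is no ∂_2, so H_1 ≅ Z^4.

(K is a triangulation of a wedge of 4 circles.)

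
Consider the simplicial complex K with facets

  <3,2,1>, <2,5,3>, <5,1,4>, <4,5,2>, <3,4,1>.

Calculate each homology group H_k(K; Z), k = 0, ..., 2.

H_0 = Z,  H_1 = Z,  H_2 = 0.

Order the vertices as 1 < 2 < 3 < 4 < 5. Listing each simplex with vertices in this order, K has dimension 2 with simplices:

  0-simplices (5): [1], [2], [3], [4], [5]
  1-simplices (10): [1,2], [1,3], [1,4], [1,5], [2,3], [2,4], [2,5], [3,4], [3,5], [4,5]
  2-simplices (5): [1,2,3], [1,3,4], [1,4,5], [2,3,5], [2,4,5]

so the chain groups are C_0 ≅ Z^5, C_1 ≅ Z^10, C_2 ≅ Z^5.

Boundary ∂_1: C_1 → C_0 maps an edge to its endpoints' difference, ∂[p,q] = q − p.
This gives a 5×10 integer matrix of rank 4; reducing to Smith normal form yields diagonal entries (1,1,1,1).

Boundary ∂_2: C_2 → C_1 acts by ∂[p,q,r] = [q,r] − [p,r] + [p,q]. For instance
  ∂[1,2,3] = [2,3] − [1,3] + [1,2],
  ∂[2,3,5] = [3,5] − [2,5] + [2,3].
This gives a 10×5 integer matrix of rank 5; reducing to Smith normal form yields diagonal entries (1,1,1,1,1).

Now H_k = ker ∂_k / im ∂_{k+1}, so:

  H_0: rank C_0 − rank ∂_1 = 5 − 4 = 1, and the invariant factors of ∂_1 are all 1, so H_0 ≅ Z.
  H_1: rank ker ∂_1 − rank ∂_2 = (10 − 4) − 5 = 1, and the invariant factors of ∂_2 are all 1, so H_1 ≅ Z.
  H_2: rank ker ∂_2 − rank ∂_3 = (5 − 5) − 0 = 0, and there is no ∂_3, so H_2 ≅ 0.

(K is a triangulation of the Möbius band.)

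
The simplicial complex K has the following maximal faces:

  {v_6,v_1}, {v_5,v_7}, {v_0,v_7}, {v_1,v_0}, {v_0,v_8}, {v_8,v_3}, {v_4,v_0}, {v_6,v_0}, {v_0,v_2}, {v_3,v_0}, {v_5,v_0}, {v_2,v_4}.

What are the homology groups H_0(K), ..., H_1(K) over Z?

H_0 = Z,  H_1 = Z^4.

Fix the vertex order v_0 < v_1 < v_2 < v_3 < v_4 < v_5 < v_6 < v_7 < v_8 and write every simplex with vertices in increasing order. Then dim K = 1 and the simplices of K are:

  0-simplices (9): [v_0], [v_1], [v_2], [v_3], [v_4], [v_5], [v_6], [v_7], [v_8]
  1-simplices (12): [v_0,v_1], [v_0,v_2], [v_0,v_3], [v_0,v_4], [v_0,v_5], [v_0,v_6], [v_0,v_7], [v_0,v_8], [v_1,v_6], [v_2,v_4], [v_3,v_8], [v_5,v_7]

giving chain groups C_0 ≅ Z^9, C_1 ≅ Z^12.

The boundary map ∂_1: C_1 → C_0 is given by ∂[p,q] = [q] − [p].
This gives a 9×12 integer matrix of rank 8; reducing to Smith normal form yields diagonal entries (1,1,1,1,1,1,1,1).

Reading off H_k = ker ∂_k / im ∂_{k+1}:

  H_0: rank C_0 − rank ∂_1 = 9 − 8 = 1, and the invariant factors of ∂_1 are all 1, so H_0 ≅ Z.
  H_1: rank ker ∂_1 − rank ∂_2 = (12 − 8) − 0 = 4, and there is no ∂_2, so H_1 ≅ Z^4.

As a check, the Euler characteristic is 9 − 12 = -3, which agrees with 1 − 4 = -3.
(K is a triangulation of a wedge of 4 circles.)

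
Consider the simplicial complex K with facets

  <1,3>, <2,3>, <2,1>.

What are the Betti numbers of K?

Take the total order 1 < 2 < 3 on the vertex set. Then K (dimension 1) consists of the simplices:

  0-simplices (3): [1], [2], [3]
  1-simplices (3): [1,2], [1,3], [2,3]

giving chain groups C_0 ≅ Z^3, C_1 ≅ Z^3.

The boundary map ∂_1: C_1 → C_0 maps an edge to its endpoints' difference, ∂[p,q] = q − p. For instance
  ∂[1,2] = [2] − [1].
This gives a 3×3 integer matrix of rank 2; reducing to Smith normal form yields diagonal entries (1,1).

Computing H_k = (kernel of ∂_k) / (image of ∂_{k+1}):

  H_0: rank C_0 − rank ∂_1 = 3 − 2 = 1, and the invariant factors of ∂_1 are all 1, so H_0 ≅ Z.
  H_1: rank ker ∂_1 − rank ∂_2 = (3 − 2) − 0 = 1, and there is no ∂_2, so H_1 ≅ Z.

As a check, the Euler characteristic is 3 − 3 = 0, which agrees with 1 − 1 = 0.

Hence the Betti numbers are b_0 = 1, b_1 = 1.

b_0 = 1, b_1 = 1.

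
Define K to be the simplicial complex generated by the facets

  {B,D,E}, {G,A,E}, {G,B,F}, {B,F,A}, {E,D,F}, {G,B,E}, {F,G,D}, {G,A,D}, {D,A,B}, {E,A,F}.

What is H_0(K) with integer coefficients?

Take the total order A < B < D < E < F < G on the vertex set. Then K (dimension 2) consists of the simplices:

  0-simplices (6): A, B, D, E, F, G
  1-simplices (15): AB, AD, AE, AF, AG, BD, BE, BF, BG, DE, DF, DG, EF, EG, FG
  2-simplices (10): ABD, ABF, ADG, AEF, AEG, BDE, BEG, BFG, DEF, DFG

Hence C_0 ≅ Z^6, C_1 ≅ Z^15, C_2 ≅ Z^10.

The boundary map ∂_1: C_1 → C_0 is given by ∂[p,q] = [q] − [p].
This gives a 6×15 integer matrix of rank 5; reducing to Smith normal form yields diagonal entries (1,1,1,1,1).

∂_2: C_2 → C_1 sends each 2-simplex [p,q,r] to [q,r] − [p,r] + [p,q]. For instance
  ∂BEG = EG − BG + BE,
  ∂AEG = EG − AG + AE.
This gives a 15×10 integer matrix of rank 10; reducing to Smith normal form yields diagonal entries (1,1,1,1,1,1,1,1,1,2).

Computing H_k = (kernel of ∂_k) / (image of ∂_{k+1}):

  H_0: rank C_0 − rank ∂_1 = 6 − 5 = 1, and the invariant factors of ∂_1 are all 1, so H_0 ≅ Z.

H_0 = Z.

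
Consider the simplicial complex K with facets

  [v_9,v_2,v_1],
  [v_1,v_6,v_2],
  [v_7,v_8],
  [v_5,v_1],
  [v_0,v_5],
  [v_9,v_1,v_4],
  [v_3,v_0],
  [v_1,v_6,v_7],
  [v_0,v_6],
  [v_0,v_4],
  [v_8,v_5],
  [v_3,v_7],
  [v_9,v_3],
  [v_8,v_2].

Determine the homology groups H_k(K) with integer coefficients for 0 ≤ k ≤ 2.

H_0 = Z,  H_1 = Z^6,  H_2 = 0.

Take the total order v_0 < v_1 < v_2 < v_3 < v_4 < v_5 < v_6 < v_7 < v_8 < v_9 on the vertex set. Then K (dimension 2) consists of the simplices:

  0-simplices (10): [v_0], [v_1], [v_2], [v_3], [v_4], [v_5], [v_6], [v_7], [v_8], [v_9]
  1-simplices (19): (19 of them)
  2-simplices (4): [v_1,v_2,v_6], [v_1,v_2,v_9], [v_1,v_4,v_9], [v_1,v_6,v_7]

so the chain groups are C_0 ≅ Z^10, C_1 ≅ Z^19, C_2 ≅ Z^4.

Boundary ∂_1: C_1 → C_0 maps an edge to its endpoints' difference, ∂[p,q] = q − p.
The 10×19 boundary matrix has rank 9 and Smith normal form diag(1,1,1,1,1,1,1,1,1).

∂_2: C_2 → C_1 acts by ∂[p,q,r] = [q,r] − [p,r] + [p,q]. For instance
  ∂[v_1,v_2,v_9] = [v_2,v_9] − [v_1,v_9] + [v_1,v_2],
  ∂[v_1,v_6,v_7] = [v_6,v_7] − [v_1,v_7] + [v_1,v_6].
As a 19×4 matrix over Z this has rank 4, with invariant factors (1,1,1,1).

Computing H_k = (kernel of ∂_k) / (image of ∂_{k+1}):

  H_0: rank C_0 − rank ∂_1 = 10 − 9 = 1, and the invariant factors of ∂_1 are all 1, so H_0 ≅ Z.
  H_1: rank ker ∂_1 − rank ∂_2 = (19 − 9) − 4 = 6, and the invariant factors of ∂_2 are all 1, so H_1 ≅ Z^6.
  H_2: rank ker ∂_2 − rank ∂_3 = (4 − 4) − 0 = 0, and there is no ∂_3, so H_2 ≅ 0.

As a check, the Euler characteristic is 10 − 19 + 4 = -5, which agrees with 1 − 6 + 0 = -5.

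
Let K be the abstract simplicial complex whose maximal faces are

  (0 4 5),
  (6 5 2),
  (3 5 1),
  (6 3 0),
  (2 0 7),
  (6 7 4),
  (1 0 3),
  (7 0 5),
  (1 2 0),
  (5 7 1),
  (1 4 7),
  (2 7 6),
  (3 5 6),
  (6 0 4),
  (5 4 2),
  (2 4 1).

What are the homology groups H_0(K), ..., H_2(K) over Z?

H_0 ≅ Z,  H_1 ≅ Z^2,  H_2 ≅ Z.

Fix the vertex order 0 < 1 < 2 < 3 < 4 < 5 < 6 < 7 and write every simplex with vertices in increasing order. Then dim K = 2 and the simplices of K are:

  0-simplices (8): [0], [1], [2], [3], [4], [5], [6], [7]
  1-simplices (24): (24 of them)
  2-simplices (16): [0,1,2], [0,1,3], [0,2,7], [0,3,6], [0,4,5], [0,4,6], [0,5,7], [1,2,4], [1,3,5], [1,4,7], [1,5,7], [2,4,5], [2,5,6], [2,6,7], [3,5,6], [4,6,7]

giving chain groups C_0 ≅ Z^8, C_1 ≅ Z^24, C_2 ≅ Z^16.

Boundary ∂_1: C_1 → C_0 is given by ∂[p,q] = [q] − [p]. For instance
  ∂[1,7] = [7] − [1].
The resulting 8×24 matrix has rank 7, and its Smith normal form has invariant factors (1,1,1,1,1,1,1).

Boundary ∂_2: C_2 → C_1 maps a triangle to the signed sum of its edges. For instance
  ∂[0,4,5] = [4,5] − [0,5] + [0,4],
  ∂[1,2,4] = [2,4] − [1,4] + [1,2].
This gives a 24×16 integer matrix of rank 15; reducing to Smith normal form yields diagonal entries (1,1,1,1,1,1,1,1,1,1,1,1,1,1,1).

Computing H_k = (kernel of ∂_k) / (image of ∂_{k+1}):

  H_0: rank C_0 − rank ∂_1 = 8 − 7 = 1, and the invariant factors of ∂_1 are all 1, so H_0 ≅ Z.
  H_1: rank ker ∂_1 − rank ∂_2 = (24 − 7) − 15 = 2, and the invariant factors of ∂_2 are all 1, so H_1 ≅ Z^2.
  H_2: rank ker ∂_2 − rank ∂_3 = (16 − 15) − 0 = 1, and there is no ∂_3, so H_2 ≅ Z.

As a check, the Euler characteristic is 8 − 24 + 16 = 0, which agrees with 1 − 2 + 1 = 0.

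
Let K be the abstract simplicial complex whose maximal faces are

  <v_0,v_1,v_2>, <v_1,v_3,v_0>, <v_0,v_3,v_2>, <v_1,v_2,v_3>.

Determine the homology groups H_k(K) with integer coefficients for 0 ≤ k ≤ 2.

Fix the vertex order v_0 < v_1 < v_2 < v_3 and write every simplex with vertices in increasing order. Then dim K = 2 and the simplices of K are:

  0-simplices (4): [v_0], [v_1], [v_2], [v_3]
  1-simplices (6): [v_0,v_1], [v_0,v_2], [v_0,v_3], [v_1,v_2], [v_1,v_3], [v_2,v_3]
  2-simplices (4): [v_0,v_1,v_2], [v_0,v_1,v_3], [v_0,v_2,v_3], [v_1,v_2,v_3]

giving chain groups C_0 ≅ Z^4, C_1 ≅ Z^6, C_2 ≅ Z^4.

The boundary map ∂_1: C_1 → C_0 maps an edge to its endpoints' difference, ∂[p,q] = q − p. For instance
  ∂[v_0,v_3] = [v_3] − [v_0].
This gives a 4×6 integer matrix of rank 3; reducing to Smith normal form yields diagonal entries (1,1,1).

Boundary ∂_2: C_2 → C_1 maps a triangle to the signed sum of its edges. For instance
  ∂[v_1,v_2,v_3] = [v_2,v_3] − [v_1,v_3] + [v_1,v_2],
  ∂[v_0,v_2,v_3] = [v_2,v_3] − [v_0,v_3] + [v_0,v_2].
The 6×4 boundary matrix has rank 3 and Smith normal form diag(1,1,1).

Now H_k = ker ∂_k / im ∂_{k+1}, so:

  H_0: rank C_0 − rank ∂_1 = 4 − 3 = 1, and the invariant factors of ∂_1 are all 1, so H_0 = Z.
  H_1: rank ker ∂_1 − rank ∂_2 = (6 − 3) − 3 = 0, and the invariant factors of ∂_2 are all 1, so H_1 = 0.
  H_2: rank ker ∂_2 − rank ∂_3 = (4 − 3) − 0 = 1, and there is no ∂_3, so H_2 = Z.

H_0 = Z,  H_1 = 0,  H_2 = Z.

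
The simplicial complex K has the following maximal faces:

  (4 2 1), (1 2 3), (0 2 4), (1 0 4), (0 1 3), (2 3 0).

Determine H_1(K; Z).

Fix the vertex order 0 < 1 < 2 < 3 < 4 and write every simplex with vertices in increasing order. Then dim K = 2 and the simplices of K are:

  0-simplices (5): [0], [1], [2], [3], [4]
  1-simplices (9): [0,1], [0,2], [0,3], [0,4], [1,2], [1,3], [1,4], [2,3], [2,4]
  2-simplices (6): [0,1,3], [0,1,4], [0,2,3], [0,2,4], [1,2,3], [1,2,4]

so the chain groups are C_0 ≅ Z^5, C_1 ≅ Z^9, C_2 ≅ Z^6.

The boundary map ∂_1: C_1 → C_0 maps an edge to its endpoints' difference, ∂[p,q] = q − p. For instance
  ∂[2,3] = [3] − [2].
This gives a 5×9 integer matrix of rank 4; reducing to Smith normal form yields diagonal entries (1,1,1,1).

∂_2: C_2 → C_1 acts by ∂[p,q,r] = [q,r] − [p,r] + [p,q]. For instance
  ∂[0,2,4] = [2,4] − [0,4] + [0,2],
  ∂[1,2,4] = [2,4] − [1,4] + [1,2].
This gives a 9×6 integer matrix of rank 5; reducing to Smith normal form yields diagonal entries (1,1,1,1,1).

From H_k ≅ ker(∂_k) / im(∂_{k+1}) we obtain:

  H_1: rank ker ∂_1 − rank ∂_2 = (9 − 4) − 5 = 0, and the invariant factors of ∂_2 are all 1, so H_1 = 0.

(K is a triangulation of the 2-sphere S^2.)

H_1 = 0.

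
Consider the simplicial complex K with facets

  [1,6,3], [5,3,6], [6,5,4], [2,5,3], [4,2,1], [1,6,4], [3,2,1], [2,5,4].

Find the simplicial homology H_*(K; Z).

Fix the vertex order 1 < 2 < 3 < 4 < 5 < 6 and write every simplex with vertices in increasing order. Then dim K = 2 and the simplices of K are:

  0-simplices (6): [1], [2], [3], [4], [5], [6]
  1-simplices (12): [1,2], [1,3], [1,4], [1,6], [2,3], [2,4], [2,5], [3,5], [3,6], [4,5], [4,6], [5,6]
  2-simplices (8): [1,2,3], [1,2,4], [1,3,6], [1,4,6], [2,3,5], [2,4,5], [3,5,6], [4,5,6]

Hence C_0 ≅ Z^6, C_1 ≅ Z^12, C_2 ≅ Z^8.

∂_1: C_1 → C_0 sends each edge [p,q] (with p < q) to q − p.
The 6×12 boundary matrix has rank 5 and Smith normal form diag(1,1,1,1,1).

The boundary map ∂_2: C_2 → C_1 maps a triangle to the signed sum of its edges. For instance
  ∂[1,2,4] = [2,4] − [1,4] + [1,2],
  ∂[1,2,3] = [2,3] − [1,3] + [1,2].
This gives a 12×8 integer matrix of rank 7; reducing to Smith normal form yields diagonal entries (1,1,1,1,1,1,1).

From H_k ≅ ker(∂_k) / im(∂_{k+1}) we obtain:

  H_0: rank C_0 − rank ∂_1 = 6 − 5 = 1, and the invariant factors of ∂_1 are all 1, so H_0 ≅ Z.
  H_1: rank ker ∂_1 − rank ∂_2 = (12 − 5) − 7 = 0, and the invariant factors of ∂_2 are all 1, so H_1 ≅ 0.
  H_2: rank ker ∂_2 − rank ∂_3 = (8 − 7) − 0 = 1, and there is no ∂_3, so H_2 ≅ Z.

(K is a triangulation of the 2-sphere S^2.)

H_0 = Z,  H_1 = 0,  H_2 = Z.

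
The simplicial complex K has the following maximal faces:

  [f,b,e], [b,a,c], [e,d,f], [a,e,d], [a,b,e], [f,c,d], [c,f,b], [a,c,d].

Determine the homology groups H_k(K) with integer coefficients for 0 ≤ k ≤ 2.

H_0 ≅ Z,  H_1 = 0,  H_2 ≅ Z.

Order the vertices as a < b < c < d < e < f. Listing each simplex with vertices in this order, K has dimension 2 with simplices:

  0-simplices (6): a, b, c, d, e, f
  1-simplices (12): ab, ac, ad, ae, bc, be, bf, cd, cf, de, df, ef
  2-simplices (8): abc, abe, acd, ade, bcf, bef, cdf, def

Hence C_0 ≅ Z^6, C_1 ≅ Z^12, C_2 ≅ Z^8.

The boundary map ∂_1: C_1 → C_0 maps an edge to its endpoints' difference, ∂[p,q] = q − p. For instance
  ∂bc = c − b.
This gives a 6×12 integer matrix of rank 5; reducing to Smith normal form yields diagonal entries (1,1,1,1,1).

The boundary map ∂_2: C_2 → C_1 acts by ∂[p,q,r] = [q,r] − [p,r] + [p,q]. For instance
  ∂acd = cd − ad + ac,
  ∂bef = ef − bf + be.
This gives a 12×8 integer matrix of rank 7; reducing to Smith normal form yields diagonal entries (1,1,1,1,1,1,1).

Computing H_k = (kernel of ∂_k) / (image of ∂_{k+1}):

  H_0: rank C_0 − rank ∂_1 = 6 − 5 = 1, and the invariant factors of ∂_1 are all 1, so H_0 ≅ Z.
  H_1: rank ker ∂_1 − rank ∂_2 = (12 − 5) − 7 = 0, and the invariant factors of ∂_2 are all 1, so H_1 ≅ 0.
  H_2: rank ker ∂_2 − rank ∂_3 = (8 − 7) − 0 = 1, and there is no ∂_3, so H_2 ≅ Z.

(K is a triangulation of the 2-sphere S^2.)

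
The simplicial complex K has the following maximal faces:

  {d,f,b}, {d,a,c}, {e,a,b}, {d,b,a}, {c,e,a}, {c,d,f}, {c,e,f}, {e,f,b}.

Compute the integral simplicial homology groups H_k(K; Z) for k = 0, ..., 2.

H_0 ≅ Z,  H_1 = 0,  H_2 ≅ Z.

K has 6 vertices, 12 edges, 8 triangles.
rank ∂_0 = 0, rank ∂_1 = 5 ⇒ b_0 = 6 − 0 − 5 = 1; all invariant factors of ∂_1 are 1 so no torsion. So H_0 ≅ Z.
rank ∂_1 = 5, rank ∂_2 = 7 ⇒ b_1 = 12 − 5 − 7 = 0; all invariant factors of ∂_2 are 1 so no torsion. So H_1 ≅ 0.
rank ∂_2 = 7, rank ∂_3 = 0 ⇒ b_2 = 8 − 7 − 0 = 1. So H_2 ≅ Z.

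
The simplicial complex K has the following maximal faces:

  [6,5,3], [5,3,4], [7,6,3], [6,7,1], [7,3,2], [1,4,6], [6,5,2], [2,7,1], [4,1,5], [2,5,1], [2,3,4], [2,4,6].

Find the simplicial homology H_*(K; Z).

H_0 ≅ Z,  H_1 ≅ Z_2,  H_2 = 0.

We work with the vertex ordering 1 < 2 < 3 < 4 < 5 < 6 < 7. The simplices of K, each written with vertices in increasing order, are:

  0-simplices (7): [1], [2], [3], [4], [5], [6], [7]
  1-simplices (18): [1,2], [1,4], [1,5], [1,6], [1,7], [2,3], [2,4], [2,5], [2,6], [2,7], [3,4], [3,5], [3,6], [3,7], [4,5], [4,6], [5,6], [6,7]
  2-simplices (12): [1,2,5], [1,2,7], [1,4,5], [1,4,6], [1,6,7], [2,3,4], [2,3,7], [2,4,6], [2,5,6], [3,4,5], [3,5,6], [3,6,7]

giving chain groups C_0 ≅ Z^7, C_1 ≅ Z^18, C_2 ≅ Z^12.

∂_1: C_1 → C_0 maps an edge to its endpoints' difference, ∂[p,q] = q − p. For instance
  ∂[3,5] = [5] − [3].
As a 7×18 matrix over Z this has rank 6, with invariant factors (1,1,1,1,1,1).

The boundary map ∂_2: C_2 → C_1 sends each 2-simplex [p,q,r] to [q,r] − [p,r] + [p,q]. For instance
  ∂[2,3,7] = [3,7] − [2,7] + [2,3],
  ∂[2,4,6] = [4,6] − [2,6] + [2,4].
This gives a 18×12 integer matrix of rank 12; reducing to Smith normal form yields diagonal entries (1,1,1,1,1,1,1,1,1,1,1,2).

From H_k ≅ ker(∂_k) / im(∂_{k+1}) we obtain:

  H_0: rank C_0 − rank ∂_1 = 7 − 6 = 1, and the invariant factors of ∂_1 are all 1, so H_0 ≅ Z.
  H_1: rank ker ∂_1 − rank ∂_2 = (18 − 6) − 12 = 0, and ∂_2 has invariant factor 2 > 1, so H_1 ≅ Z_2.
  H_2: rank ker ∂_2 − rank ∂_3 = (12 − 12) − 0 = 0, and there is no ∂_3, so H_2 ≅ 0.

As a check, the Euler characteristic is 7 − 18 + 12 = 1, which agrees with 1 − 0 + 0 = 1.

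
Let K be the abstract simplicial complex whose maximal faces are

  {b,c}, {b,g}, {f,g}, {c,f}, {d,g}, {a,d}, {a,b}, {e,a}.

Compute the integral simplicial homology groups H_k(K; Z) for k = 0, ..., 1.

H_0 = Z,  H_1 = Z^2.

Take the total order a < b < c < d < e < f < g on the vertex set. Then K (dimension 1) consists of the simplices:

  0-simplices (7): a, b, c, d, e, f, g
  1-simplices (8): ab, ad, ae, bc, bg, cf, dg, fg

Hence C_0 ≅ Z^7, C_1 ≅ Z^8.

Boundary ∂_1: C_1 → C_0 is given by ∂[p,q] = [q] − [p].
The resulting 7×8 matrix has rank 6, and its Smith normal form has invariant factors (1,1,1,1,1,1).

Reading off H_k = ker ∂_k / im ∂_{k+1}:

  H_0: rank C_0 − rank ∂_1 = 7 − 6 = 1, and the invariant factors of ∂_1 are all 1, so H_0 = Z.
  H_1: rank ker ∂_1 − rank ∂_2 = (8 − 6) − 0 = 2, and there is no ∂_2, so H_1 = Z^2.

As a check, the Euler characteristic is 7 − 8 = -1, which agrees with 1 − 2 = -1.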